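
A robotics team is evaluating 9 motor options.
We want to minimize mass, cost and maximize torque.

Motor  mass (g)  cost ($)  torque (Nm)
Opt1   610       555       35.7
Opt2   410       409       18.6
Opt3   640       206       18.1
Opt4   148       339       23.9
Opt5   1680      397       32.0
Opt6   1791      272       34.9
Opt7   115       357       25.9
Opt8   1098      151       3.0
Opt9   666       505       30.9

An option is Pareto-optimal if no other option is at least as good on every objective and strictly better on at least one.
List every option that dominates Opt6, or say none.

none

Opt1: worse on cost (555 vs 272).
Opt2: worse on cost (409 vs 272).
Opt3: worse on torque (18.1 vs 34.9).
Opt4: worse on cost (339 vs 272).
Opt5: worse on cost (397 vs 272).
Opt7: worse on cost (357 vs 272).
Opt8: worse on torque (3.0 vs 34.9).
Opt9: worse on cost (505 vs 272).
No option dominates Opt6.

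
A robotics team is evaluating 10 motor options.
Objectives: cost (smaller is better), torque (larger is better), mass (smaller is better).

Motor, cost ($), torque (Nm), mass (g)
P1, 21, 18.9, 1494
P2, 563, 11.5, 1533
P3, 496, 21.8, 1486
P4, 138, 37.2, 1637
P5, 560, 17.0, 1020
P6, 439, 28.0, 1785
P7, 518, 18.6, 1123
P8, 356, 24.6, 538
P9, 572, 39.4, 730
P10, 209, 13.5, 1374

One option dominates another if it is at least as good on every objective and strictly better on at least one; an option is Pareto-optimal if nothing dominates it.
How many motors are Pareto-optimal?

5

P1: not dominated (best cost).
P2: dominated by P1 (cost 21≤563, torque 18.9≥11.5, mass 1494≤1533).
P3: dominated by P8 (cost 356≤496, torque 24.6≥21.8, mass 538≤1486).
P4: not dominated.
P5: dominated by P8 (cost 356≤560, torque 24.6≥17.0, mass 538≤1020).
P6: dominated by P4 (cost 138≤439, torque 37.2≥28.0, mass 1637≤1785).
P7: dominated by P8 (cost 356≤518, torque 24.6≥18.6, mass 538≤1123).
P8: not dominated (best mass).
P9: not dominated (best torque).
P10: not dominated.
Pareto-optimal: P1, P4, P8, P9, P10 → 5.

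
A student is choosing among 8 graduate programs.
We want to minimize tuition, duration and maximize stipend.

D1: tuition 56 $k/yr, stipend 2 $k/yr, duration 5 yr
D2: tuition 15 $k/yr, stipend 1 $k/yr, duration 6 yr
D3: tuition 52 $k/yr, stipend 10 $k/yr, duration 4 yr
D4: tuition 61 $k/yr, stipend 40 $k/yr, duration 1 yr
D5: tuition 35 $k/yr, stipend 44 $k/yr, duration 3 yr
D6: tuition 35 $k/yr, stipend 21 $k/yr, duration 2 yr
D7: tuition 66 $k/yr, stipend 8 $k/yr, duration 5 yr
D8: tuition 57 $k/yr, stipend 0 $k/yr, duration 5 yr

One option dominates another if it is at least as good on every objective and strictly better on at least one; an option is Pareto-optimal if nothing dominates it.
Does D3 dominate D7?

Yes

D3 vs D7: tuition 52≤66, stipend 10≥8, duration 4≤5 — D3 is at least as good on every objective with at least one strict improvement.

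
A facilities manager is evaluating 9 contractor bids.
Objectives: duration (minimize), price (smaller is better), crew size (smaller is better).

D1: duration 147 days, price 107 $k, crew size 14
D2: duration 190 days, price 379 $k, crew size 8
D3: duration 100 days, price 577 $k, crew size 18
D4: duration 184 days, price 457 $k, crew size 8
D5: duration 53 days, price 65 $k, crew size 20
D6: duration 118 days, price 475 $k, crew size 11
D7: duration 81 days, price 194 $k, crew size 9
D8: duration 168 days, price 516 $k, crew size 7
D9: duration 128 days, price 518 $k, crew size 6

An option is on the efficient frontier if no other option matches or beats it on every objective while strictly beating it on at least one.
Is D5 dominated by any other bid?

No

D1: worse on duration (147 vs 53).
D2: worse on duration (190 vs 53).
D3: worse on duration (100 vs 53).
D4: worse on duration (184 vs 53).
D6: worse on duration (118 vs 53).
D7: worse on duration (81 vs 53).
D8: worse on duration (168 vs 53).
D9: worse on duration (128 vs 53).
No option is at least as good as D5 on every objective and strictly better on one.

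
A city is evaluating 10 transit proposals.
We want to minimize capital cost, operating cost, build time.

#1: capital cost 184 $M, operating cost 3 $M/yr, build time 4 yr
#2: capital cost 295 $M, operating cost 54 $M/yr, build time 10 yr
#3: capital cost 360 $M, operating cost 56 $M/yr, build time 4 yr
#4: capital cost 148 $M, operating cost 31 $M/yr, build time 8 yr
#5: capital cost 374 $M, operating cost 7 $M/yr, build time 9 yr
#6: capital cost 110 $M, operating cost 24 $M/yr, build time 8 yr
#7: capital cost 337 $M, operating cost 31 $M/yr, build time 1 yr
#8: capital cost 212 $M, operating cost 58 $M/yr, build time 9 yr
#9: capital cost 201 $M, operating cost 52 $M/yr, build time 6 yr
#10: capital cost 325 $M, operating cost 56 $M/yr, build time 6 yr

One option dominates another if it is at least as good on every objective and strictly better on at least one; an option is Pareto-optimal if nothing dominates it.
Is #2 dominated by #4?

Yes

#4 vs #2: capital cost 148≤295, operating cost 31≤54, build time 8≤10 — #4 is at least as good on every objective with at least one strict improvement.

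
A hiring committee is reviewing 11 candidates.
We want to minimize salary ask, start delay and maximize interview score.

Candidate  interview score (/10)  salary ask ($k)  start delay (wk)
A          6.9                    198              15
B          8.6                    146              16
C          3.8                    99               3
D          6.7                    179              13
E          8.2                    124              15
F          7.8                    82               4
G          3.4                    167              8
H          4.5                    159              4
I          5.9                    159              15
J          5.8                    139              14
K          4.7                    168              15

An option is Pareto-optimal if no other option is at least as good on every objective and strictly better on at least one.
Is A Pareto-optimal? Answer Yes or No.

E vs A: interview score 8.2≥6.9, salary ask 124≤198, start delay 15≤15 — E is at least as good on every objective and strictly better on at least one, so E dominates A.

No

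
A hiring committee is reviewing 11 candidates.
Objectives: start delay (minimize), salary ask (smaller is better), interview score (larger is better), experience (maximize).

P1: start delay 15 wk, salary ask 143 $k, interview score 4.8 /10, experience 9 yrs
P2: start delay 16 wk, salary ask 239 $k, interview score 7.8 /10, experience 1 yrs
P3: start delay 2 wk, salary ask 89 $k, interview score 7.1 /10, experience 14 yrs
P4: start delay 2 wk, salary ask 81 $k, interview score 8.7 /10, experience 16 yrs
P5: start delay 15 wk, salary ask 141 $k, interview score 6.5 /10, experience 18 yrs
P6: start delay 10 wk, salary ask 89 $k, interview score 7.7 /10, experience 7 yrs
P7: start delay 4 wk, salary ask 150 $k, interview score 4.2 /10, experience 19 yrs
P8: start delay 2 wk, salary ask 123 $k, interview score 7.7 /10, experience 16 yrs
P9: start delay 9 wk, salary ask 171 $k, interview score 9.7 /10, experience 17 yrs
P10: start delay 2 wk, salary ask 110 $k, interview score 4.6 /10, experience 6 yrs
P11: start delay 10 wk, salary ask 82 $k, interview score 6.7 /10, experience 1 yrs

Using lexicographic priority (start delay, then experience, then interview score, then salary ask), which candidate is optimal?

P4

First minimize start delay: best is 2, kept {P3, P4, P8, P10}.
Then maximize experience: best is 16, kept {P4, P8}.
Then maximize interview score: best is 8.7, kept {P4}.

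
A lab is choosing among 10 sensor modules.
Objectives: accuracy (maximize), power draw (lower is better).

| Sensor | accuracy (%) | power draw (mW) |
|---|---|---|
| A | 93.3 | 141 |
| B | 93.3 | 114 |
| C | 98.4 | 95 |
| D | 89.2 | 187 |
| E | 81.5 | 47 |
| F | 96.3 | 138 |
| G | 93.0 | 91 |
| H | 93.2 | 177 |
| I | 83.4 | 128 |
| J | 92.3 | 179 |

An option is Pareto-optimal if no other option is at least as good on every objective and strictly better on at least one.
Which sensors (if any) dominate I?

B: accuracy 93.3≥83.4, power draw 114≤128 — dominates I.
C: accuracy 98.4≥83.4, power draw 95≤128 — dominates I.
G: accuracy 93.0≥83.4, power draw 91≤128 — dominates I.
Others (A, D, E, F, H, J) are each worse than I on at least one objective.

B, C, G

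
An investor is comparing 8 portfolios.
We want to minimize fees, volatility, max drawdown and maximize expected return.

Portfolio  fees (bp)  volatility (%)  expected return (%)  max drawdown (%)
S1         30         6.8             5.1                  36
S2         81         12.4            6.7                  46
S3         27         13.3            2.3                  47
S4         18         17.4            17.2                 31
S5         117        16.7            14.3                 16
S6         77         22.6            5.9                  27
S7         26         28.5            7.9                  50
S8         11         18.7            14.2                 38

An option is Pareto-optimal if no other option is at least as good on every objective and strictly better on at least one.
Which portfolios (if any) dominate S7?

S4, S8

S4: fees 18≤26, volatility 17.4≤28.5, expected return 17.2≥7.9, max drawdown 31≤50 — dominates S7.
S8: fees 11≤26, volatility 18.7≤28.5, expected return 14.2≥7.9, max drawdown 38≤50 — dominates S7.
Others (S1, S2, S3, S5, S6) are each worse than S7 on at least one objective.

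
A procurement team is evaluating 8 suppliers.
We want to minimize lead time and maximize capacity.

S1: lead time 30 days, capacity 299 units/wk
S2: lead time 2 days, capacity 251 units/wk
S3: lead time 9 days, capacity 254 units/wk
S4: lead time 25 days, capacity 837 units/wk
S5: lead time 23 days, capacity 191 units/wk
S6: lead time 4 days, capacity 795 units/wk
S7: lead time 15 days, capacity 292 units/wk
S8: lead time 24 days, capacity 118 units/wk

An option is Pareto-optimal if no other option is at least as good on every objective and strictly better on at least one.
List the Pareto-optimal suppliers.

S2, S4, S6

S1: dominated by S4 (lead time 25≤30, capacity 837≥299).
S2: not dominated (best lead time).
S3: dominated by S6 (lead time 4≤9, capacity 795≥254).
S4: not dominated (best capacity).
S5: dominated by S2 (lead time 2≤23, capacity 251≥191).
S6: not dominated.
S7: dominated by S6 (lead time 4≤15, capacity 795≥292).
S8: dominated by S2 (lead time 2≤24, capacity 251≥118).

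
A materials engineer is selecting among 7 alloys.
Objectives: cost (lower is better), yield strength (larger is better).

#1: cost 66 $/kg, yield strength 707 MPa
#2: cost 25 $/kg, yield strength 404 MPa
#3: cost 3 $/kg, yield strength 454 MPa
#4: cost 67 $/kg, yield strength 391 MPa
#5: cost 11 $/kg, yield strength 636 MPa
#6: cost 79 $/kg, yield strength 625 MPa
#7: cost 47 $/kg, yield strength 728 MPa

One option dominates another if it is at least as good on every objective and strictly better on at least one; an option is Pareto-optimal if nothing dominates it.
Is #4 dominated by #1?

Yes

#1 vs #4: cost 66≤67, yield strength 707≥391 — #1 is at least as good on every objective with at least one strict improvement.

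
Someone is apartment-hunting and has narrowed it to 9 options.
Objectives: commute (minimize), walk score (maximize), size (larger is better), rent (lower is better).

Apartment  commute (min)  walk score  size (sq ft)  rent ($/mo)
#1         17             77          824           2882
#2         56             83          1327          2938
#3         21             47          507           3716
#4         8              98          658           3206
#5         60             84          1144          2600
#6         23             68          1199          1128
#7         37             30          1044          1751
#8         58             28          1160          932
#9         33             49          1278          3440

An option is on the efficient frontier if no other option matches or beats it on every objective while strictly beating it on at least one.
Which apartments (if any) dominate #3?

#1, #4

#1: commute 17≤21, walk score 77≥47, size 824≥507, rent 2882≤3716 — dominates #3.
#4: commute 8≤21, walk score 98≥47, size 658≥507, rent 3206≤3716 — dominates #3.
Others (#2, #5, #6, #7, #8, #9) are each worse than #3 on at least one objective.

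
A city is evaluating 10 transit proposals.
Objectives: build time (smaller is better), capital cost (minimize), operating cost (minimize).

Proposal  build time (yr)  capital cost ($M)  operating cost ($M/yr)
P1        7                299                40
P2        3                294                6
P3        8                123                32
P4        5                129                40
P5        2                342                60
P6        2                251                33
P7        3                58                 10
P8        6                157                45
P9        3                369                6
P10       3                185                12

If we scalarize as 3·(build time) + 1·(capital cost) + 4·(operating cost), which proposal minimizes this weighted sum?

P1: 3·7 + 1·299 + 4·40 = 480
P2: 3·3 + 1·294 + 4·6 = 327
P3: 3·8 + 1·123 + 4·32 = 275
P4: 3·5 + 1·129 + 4·40 = 304
P5: 3·2 + 1·342 + 4·60 = 588
P6: 3·2 + 1·251 + 4·33 = 389
P7: 3·3 + 1·58 + 4·10 = 107
P8: 3·6 + 1·157 + 4·45 = 355
P9: 3·3 + 1·369 + 4·6 = 402
P10: 3·3 + 1·185 + 4·12 = 242
Lowest: P7 at 107.

P7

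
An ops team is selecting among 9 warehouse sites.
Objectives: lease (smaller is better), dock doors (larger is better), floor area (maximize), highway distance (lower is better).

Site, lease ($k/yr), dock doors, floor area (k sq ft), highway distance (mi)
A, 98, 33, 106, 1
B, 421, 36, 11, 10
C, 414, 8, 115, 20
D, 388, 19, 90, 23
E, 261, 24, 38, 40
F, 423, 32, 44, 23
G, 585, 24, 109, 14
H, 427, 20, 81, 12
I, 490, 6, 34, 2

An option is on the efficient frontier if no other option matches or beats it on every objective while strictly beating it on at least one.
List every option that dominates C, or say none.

none

A: worse on floor area (106 vs 115).
B: worse on lease (421 vs 414).
D: worse on floor area (90 vs 115).
E: worse on floor area (38 vs 115).
F: worse on lease (423 vs 414).
G: worse on lease (585 vs 414).
H: worse on lease (427 vs 414).
I: worse on lease (490 vs 414).
No option dominates C.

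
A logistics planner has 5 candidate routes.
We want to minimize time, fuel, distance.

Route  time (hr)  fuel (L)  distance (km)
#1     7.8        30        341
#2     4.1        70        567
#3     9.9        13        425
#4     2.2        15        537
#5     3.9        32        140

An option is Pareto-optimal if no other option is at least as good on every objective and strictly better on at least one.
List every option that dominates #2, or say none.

#4: time 2.2≤4.1, fuel 15≤70, distance 537≤567 — dominates #2.
#5: time 3.9≤4.1, fuel 32≤70, distance 140≤567 — dominates #2.
Others (#1, #3) are each worse than #2 on at least one objective.

#4, #5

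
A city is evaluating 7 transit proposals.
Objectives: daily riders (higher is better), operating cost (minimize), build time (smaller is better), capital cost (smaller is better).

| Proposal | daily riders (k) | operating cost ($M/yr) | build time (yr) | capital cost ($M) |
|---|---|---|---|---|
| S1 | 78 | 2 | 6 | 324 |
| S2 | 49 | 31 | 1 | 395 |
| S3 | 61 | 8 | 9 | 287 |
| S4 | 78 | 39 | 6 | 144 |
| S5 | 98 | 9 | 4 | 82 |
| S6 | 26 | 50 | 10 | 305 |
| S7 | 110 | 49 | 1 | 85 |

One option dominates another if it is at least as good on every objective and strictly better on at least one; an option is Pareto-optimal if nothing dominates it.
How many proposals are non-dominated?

5

S1: not dominated (best operating cost).
S2: not dominated.
S3: not dominated.
S4: dominated by S5 (daily riders 98≥78, operating cost 9≤39, build time 4≤6, capital cost 82≤144).
S5: not dominated (best capital cost).
S6: dominated by S3 (daily riders 61≥26, operating cost 8≤50, build time 9≤10, capital cost 287≤305).
S7: not dominated (best daily riders).
Pareto-optimal: S1, S2, S3, S5, S7 → 5.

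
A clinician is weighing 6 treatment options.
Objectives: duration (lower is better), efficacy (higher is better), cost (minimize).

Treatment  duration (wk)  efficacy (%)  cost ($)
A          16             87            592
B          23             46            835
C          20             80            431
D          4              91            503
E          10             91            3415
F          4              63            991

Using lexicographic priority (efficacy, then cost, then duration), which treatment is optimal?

D

First maximize efficacy: best is 91, kept {D, E}.
Then minimize cost: best is 503, kept {D}.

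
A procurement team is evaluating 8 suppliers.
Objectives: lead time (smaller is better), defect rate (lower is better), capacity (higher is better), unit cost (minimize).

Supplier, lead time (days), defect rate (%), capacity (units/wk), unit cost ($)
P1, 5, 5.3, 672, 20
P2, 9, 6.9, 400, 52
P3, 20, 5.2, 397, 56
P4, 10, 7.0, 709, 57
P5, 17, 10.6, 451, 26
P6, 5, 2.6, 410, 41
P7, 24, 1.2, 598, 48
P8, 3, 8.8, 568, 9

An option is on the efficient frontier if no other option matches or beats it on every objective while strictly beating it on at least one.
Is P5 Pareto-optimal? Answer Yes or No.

P1 vs P5: lead time 5≤17, defect rate 5.3≤10.6, capacity 672≥451, unit cost 20≤26 — P1 is at least as good on every objective and strictly better on at least one, so P1 dominates P5.

No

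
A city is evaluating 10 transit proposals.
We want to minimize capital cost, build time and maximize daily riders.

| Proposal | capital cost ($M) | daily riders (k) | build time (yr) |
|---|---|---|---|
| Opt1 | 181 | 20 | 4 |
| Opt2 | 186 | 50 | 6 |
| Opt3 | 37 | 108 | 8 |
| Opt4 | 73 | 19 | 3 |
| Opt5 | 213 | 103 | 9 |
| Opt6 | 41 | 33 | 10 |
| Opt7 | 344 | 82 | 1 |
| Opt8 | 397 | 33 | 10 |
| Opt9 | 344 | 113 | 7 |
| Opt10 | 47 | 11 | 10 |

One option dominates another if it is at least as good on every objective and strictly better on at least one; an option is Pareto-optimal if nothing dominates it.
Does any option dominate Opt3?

Opt1: worse on capital cost (181 vs 37).
Opt2: worse on capital cost (186 vs 37).
Opt4: worse on capital cost (73 vs 37).
Opt5: worse on capital cost (213 vs 37).
Opt6: worse on capital cost (41 vs 37).
Opt7: worse on capital cost (344 vs 37).
Opt8: worse on capital cost (397 vs 37).
Opt9: worse on capital cost (344 vs 37).
Opt10: worse on capital cost (47 vs 37).
No option is at least as good as Opt3 on every objective and strictly better on one.

No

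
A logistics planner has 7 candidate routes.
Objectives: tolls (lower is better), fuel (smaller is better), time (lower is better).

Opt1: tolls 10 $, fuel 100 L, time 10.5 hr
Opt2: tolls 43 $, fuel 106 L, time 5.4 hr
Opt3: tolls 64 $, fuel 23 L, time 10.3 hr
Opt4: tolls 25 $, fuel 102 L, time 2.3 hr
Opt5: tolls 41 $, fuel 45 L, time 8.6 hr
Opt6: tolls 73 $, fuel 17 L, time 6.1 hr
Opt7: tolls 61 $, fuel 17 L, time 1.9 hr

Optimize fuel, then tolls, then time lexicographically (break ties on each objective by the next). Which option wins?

Opt7

First minimize fuel: best is 17, kept {Opt6, Opt7}.
Then minimize tolls: best is 61, kept {Opt7}.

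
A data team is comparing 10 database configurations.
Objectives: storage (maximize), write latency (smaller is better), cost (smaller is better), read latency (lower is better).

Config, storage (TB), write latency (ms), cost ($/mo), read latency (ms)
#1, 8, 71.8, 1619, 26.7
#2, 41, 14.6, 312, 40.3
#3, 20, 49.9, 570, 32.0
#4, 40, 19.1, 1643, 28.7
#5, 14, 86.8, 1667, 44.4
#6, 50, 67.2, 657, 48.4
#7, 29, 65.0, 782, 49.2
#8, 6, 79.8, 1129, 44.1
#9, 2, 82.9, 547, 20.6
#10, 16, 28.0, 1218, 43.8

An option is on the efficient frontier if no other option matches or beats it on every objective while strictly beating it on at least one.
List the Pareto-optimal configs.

#1: not dominated.
#2: not dominated (best write latency).
#3: not dominated.
#4: not dominated.
#5: dominated by #2 (storage 41≥14, write latency 14.6≤86.8, cost 312≤1667, read latency 40.3≤44.4).
#6: not dominated (best storage).
#7: dominated by #2 (storage 41≥29, write latency 14.6≤65.0, cost 312≤782, read latency 40.3≤49.2).
#8: dominated by #2 (storage 41≥6, write latency 14.6≤79.8, cost 312≤1129, read latency 40.3≤44.1).
#9: not dominated (best read latency).
#10: dominated by #2 (storage 41≥16, write latency 14.6≤28.0, cost 312≤1218, read latency 40.3≤43.8).

#1, #2, #3, #4, #6, #9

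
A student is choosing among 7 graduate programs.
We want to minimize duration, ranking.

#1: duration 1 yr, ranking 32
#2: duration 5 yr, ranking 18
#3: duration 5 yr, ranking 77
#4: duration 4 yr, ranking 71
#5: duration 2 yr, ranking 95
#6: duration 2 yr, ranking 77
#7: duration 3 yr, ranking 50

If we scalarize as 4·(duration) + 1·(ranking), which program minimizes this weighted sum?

#1: 4·1 + 1·32 = 36
#2: 4·5 + 1·18 = 38
#3: 4·5 + 1·77 = 97
#4: 4·4 + 1·71 = 87
#5: 4·2 + 1·95 = 103
#6: 4·2 + 1·77 = 85
#7: 4·3 + 1·50 = 62
Lowest: #1 at 36.

#1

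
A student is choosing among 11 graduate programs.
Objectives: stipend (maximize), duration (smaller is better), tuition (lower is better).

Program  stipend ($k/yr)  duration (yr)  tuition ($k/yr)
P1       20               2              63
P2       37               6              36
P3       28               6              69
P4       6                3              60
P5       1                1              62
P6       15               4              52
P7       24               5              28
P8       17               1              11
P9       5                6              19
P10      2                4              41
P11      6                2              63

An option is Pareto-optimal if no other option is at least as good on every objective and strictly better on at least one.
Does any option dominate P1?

P2: worse on duration (6 vs 2).
P3: worse on duration (6 vs 2).
P4: worse on stipend (6 vs 20).
P5: worse on stipend (1 vs 20).
P6: worse on stipend (15 vs 20).
P7: worse on duration (5 vs 2).
P8: worse on stipend (17 vs 20).
P9: worse on stipend (5 vs 20).
P10: worse on stipend (2 vs 20).
P11: worse on stipend (6 vs 20).
No option is at least as good as P1 on every objective and strictly better on one.

No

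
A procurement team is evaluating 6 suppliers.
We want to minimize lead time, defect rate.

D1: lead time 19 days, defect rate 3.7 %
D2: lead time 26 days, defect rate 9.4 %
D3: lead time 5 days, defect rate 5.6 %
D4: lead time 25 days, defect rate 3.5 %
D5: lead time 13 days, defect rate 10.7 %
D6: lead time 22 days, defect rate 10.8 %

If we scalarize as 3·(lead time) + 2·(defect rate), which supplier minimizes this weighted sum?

D3

D1: 3·19 + 2·3.7 = 64.4
D2: 3·26 + 2·9.4 = 96.8
D3: 3·5 + 2·5.6 = 26.2
D4: 3·25 + 2·3.5 = 82.0
D5: 3·13 + 2·10.7 = 60.4
D6: 3·22 + 2·10.8 = 87.6
Lowest: D3 at 26.2.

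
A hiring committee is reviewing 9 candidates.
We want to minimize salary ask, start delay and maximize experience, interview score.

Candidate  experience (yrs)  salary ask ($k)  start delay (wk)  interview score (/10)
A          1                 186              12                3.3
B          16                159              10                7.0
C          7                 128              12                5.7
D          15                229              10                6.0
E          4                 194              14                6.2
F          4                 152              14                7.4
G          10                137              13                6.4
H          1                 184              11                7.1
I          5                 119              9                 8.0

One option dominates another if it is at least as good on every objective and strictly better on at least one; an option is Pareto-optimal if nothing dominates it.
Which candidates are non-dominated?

B, C, G, I

A: dominated by B (experience 16≥1, salary ask 159≤186, start delay 10≤12, interview score 7.0≥3.3).
B: not dominated (best experience).
C: not dominated.
D: dominated by B (experience 16≥15, salary ask 159≤229, start delay 10≤10, interview score 7.0≥6.0).
E: dominated by B (experience 16≥4, salary ask 159≤194, start delay 10≤14, interview score 7.0≥6.2).
F: dominated by I (experience 5≥4, salary ask 119≤152, start delay 9≤14, interview score 8.0≥7.4).
G: not dominated.
H: dominated by I (experience 5≥1, salary ask 119≤184, start delay 9≤11, interview score 8.0≥7.1).
I: not dominated (best salary ask).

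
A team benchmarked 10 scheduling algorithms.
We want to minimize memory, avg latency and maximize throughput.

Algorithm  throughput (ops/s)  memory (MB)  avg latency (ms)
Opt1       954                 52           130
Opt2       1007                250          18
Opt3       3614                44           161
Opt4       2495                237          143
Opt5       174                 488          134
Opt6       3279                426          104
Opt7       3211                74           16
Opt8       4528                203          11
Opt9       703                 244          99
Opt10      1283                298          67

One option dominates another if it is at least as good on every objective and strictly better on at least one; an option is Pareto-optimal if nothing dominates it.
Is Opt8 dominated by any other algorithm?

Opt1: worse on throughput (954 vs 4528).
Opt2: worse on throughput (1007 vs 4528).
Opt3: worse on throughput (3614 vs 4528).
Opt4: worse on throughput (2495 vs 4528).
Opt5: worse on throughput (174 vs 4528).
Opt6: worse on throughput (3279 vs 4528).
Opt7: worse on throughput (3211 vs 4528).
Opt9: worse on throughput (703 vs 4528).
Opt10: worse on throughput (1283 vs 4528).
No option is at least as good as Opt8 on every objective and strictly better on one.

No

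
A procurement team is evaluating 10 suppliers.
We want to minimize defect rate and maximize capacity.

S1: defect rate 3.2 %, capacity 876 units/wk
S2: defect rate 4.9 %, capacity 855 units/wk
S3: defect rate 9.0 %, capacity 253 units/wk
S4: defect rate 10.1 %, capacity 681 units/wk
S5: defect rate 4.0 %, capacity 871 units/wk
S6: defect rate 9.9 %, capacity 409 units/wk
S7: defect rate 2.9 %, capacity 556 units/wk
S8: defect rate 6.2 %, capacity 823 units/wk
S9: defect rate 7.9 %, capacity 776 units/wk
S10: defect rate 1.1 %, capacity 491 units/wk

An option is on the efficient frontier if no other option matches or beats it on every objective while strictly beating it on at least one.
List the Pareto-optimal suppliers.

S1, S7, S10

S1: not dominated (best capacity).
S2: dominated by S1 (defect rate 3.2≤4.9, capacity 876≥855).
S3: dominated by S1 (defect rate 3.2≤9.0, capacity 876≥253).
S4: dominated by S1 (defect rate 3.2≤10.1, capacity 876≥681).
S5: dominated by S1 (defect rate 3.2≤4.0, capacity 876≥871).
S6: dominated by S1 (defect rate 3.2≤9.9, capacity 876≥409).
S7: not dominated.
S8: dominated by S1 (defect rate 3.2≤6.2, capacity 876≥823).
S9: dominated by S1 (defect rate 3.2≤7.9, capacity 876≥776).
S10: not dominated (best defect rate).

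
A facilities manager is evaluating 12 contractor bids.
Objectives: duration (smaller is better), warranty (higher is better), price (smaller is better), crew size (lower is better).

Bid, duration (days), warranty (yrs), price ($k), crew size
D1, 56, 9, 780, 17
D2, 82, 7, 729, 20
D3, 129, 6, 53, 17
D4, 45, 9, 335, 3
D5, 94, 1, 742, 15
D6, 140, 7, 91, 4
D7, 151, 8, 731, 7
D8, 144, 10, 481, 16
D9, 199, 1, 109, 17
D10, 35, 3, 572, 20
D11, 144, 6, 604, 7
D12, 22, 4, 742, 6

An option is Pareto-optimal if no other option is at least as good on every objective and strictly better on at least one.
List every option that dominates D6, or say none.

none

D1: worse on price (780 vs 91).
D2: worse on price (729 vs 91).
D3: worse on warranty (6 vs 7).
D4: worse on price (335 vs 91).
D5: worse on warranty (1 vs 7).
D7: worse on duration (151 vs 140).
D8: worse on duration (144 vs 140).
D9: worse on duration (199 vs 140).
D10: worse on warranty (3 vs 7).
D11: worse on duration (144 vs 140).
D12: worse on warranty (4 vs 7).
No option dominates D6.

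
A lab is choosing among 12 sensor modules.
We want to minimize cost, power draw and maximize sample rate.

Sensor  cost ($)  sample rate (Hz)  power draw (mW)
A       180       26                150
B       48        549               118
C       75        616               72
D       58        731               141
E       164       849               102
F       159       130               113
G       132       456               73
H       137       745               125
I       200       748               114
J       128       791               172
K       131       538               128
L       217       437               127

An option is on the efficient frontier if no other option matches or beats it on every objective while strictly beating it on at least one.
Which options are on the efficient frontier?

A: dominated by B (cost 48≤180, sample rate 549≥26, power draw 118≤150).
B: not dominated (best cost).
C: not dominated (best power draw).
D: not dominated.
E: not dominated (best sample rate).
F: dominated by C (cost 75≤159, sample rate 616≥130, power draw 72≤113).
G: dominated by C (cost 75≤132, sample rate 616≥456, power draw 72≤73).
H: not dominated.
I: dominated by E (cost 164≤200, sample rate 849≥748, power draw 102≤114).
J: not dominated.
K: dominated by B (cost 48≤131, sample rate 549≥538, power draw 118≤128).
L: dominated by B (cost 48≤217, sample rate 549≥437, power draw 118≤127).

B, C, D, E, H, J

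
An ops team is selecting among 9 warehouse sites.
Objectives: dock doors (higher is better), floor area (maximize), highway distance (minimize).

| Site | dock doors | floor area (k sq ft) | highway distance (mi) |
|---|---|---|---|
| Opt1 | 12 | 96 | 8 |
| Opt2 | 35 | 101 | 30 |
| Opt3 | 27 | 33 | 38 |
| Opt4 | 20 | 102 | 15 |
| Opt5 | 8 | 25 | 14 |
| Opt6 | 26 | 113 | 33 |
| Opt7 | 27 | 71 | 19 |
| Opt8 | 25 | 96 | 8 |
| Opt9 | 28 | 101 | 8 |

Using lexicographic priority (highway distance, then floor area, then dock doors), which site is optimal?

Opt9

First minimize highway distance: best is 8, kept {Opt1, Opt8, Opt9}.
Then maximize floor area: best is 101, kept {Opt9}.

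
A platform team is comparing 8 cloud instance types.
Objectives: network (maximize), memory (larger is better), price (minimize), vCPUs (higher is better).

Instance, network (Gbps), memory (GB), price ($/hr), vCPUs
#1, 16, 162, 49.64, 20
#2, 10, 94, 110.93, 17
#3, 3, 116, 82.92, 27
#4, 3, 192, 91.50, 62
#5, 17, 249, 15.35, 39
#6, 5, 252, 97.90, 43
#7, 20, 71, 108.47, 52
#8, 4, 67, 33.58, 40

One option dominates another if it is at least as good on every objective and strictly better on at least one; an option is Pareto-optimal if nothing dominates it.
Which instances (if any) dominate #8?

none

#1: worse on price (49.64 vs 33.58).
#2: worse on price (110.93 vs 33.58).
#3: worse on network (3 vs 4).
#4: worse on network (3 vs 4).
#5: worse on vCPUs (39 vs 40).
#6: worse on price (97.90 vs 33.58).
#7: worse on price (108.47 vs 33.58).
No option dominates #8.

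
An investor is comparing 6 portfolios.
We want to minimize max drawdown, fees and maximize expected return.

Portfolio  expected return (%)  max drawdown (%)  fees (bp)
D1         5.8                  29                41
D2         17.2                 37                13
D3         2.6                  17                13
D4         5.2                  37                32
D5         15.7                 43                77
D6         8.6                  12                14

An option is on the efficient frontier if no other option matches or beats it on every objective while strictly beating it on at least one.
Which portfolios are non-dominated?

D1: dominated by D6 (expected return 8.6≥5.8, max drawdown 12≤29, fees 14≤41).
D2: not dominated (best expected return).
D3: not dominated.
D4: dominated by D2 (expected return 17.2≥5.2, max drawdown 37≤37, fees 13≤32).
D5: dominated by D2 (expected return 17.2≥15.7, max drawdown 37≤43, fees 13≤77).
D6: not dominated (best max drawdown).

D2, D3, D6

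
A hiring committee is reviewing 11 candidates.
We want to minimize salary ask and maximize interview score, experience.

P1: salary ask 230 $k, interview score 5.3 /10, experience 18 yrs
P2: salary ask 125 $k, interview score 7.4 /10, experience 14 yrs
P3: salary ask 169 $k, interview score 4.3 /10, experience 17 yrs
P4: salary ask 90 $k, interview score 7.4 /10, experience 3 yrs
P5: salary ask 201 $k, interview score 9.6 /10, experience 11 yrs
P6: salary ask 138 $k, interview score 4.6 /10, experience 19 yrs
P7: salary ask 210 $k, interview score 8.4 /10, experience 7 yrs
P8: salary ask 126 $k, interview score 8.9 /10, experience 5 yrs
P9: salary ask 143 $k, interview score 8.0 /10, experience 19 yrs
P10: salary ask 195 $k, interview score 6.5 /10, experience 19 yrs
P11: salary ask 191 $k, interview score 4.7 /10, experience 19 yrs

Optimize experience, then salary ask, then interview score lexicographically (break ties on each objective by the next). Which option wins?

First maximize experience: best is 19, kept {P6, P9, P10, P11}.
Then minimize salary ask: best is 138, kept {P6}.

P6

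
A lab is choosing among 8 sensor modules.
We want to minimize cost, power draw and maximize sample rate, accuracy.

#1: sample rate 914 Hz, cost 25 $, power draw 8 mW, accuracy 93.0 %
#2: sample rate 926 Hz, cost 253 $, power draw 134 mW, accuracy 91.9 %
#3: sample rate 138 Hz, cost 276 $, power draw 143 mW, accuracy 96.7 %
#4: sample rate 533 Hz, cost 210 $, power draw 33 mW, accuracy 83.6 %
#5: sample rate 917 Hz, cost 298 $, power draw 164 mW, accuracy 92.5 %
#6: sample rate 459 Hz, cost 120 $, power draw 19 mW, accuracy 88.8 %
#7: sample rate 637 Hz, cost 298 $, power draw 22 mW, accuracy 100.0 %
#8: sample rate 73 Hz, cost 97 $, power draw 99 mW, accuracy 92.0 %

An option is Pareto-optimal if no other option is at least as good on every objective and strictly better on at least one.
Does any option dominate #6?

Yes

#1 vs #6: sample rate 914≥459, cost 25≤120, power draw 8≤19, accuracy 93.0≥88.8 — #1 is at least as good on every objective and strictly better on at least one, so #1 dominates #6.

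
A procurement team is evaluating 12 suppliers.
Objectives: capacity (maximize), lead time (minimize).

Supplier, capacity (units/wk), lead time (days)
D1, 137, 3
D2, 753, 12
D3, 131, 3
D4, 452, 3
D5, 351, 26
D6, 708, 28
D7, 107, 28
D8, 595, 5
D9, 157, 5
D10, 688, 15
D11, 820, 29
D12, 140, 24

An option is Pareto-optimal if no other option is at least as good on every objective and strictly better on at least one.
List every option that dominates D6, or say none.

D2

D2: capacity 753≥708, lead time 12≤28 — dominates D6.
Others (D1, D3, D4, D5, D7, D8, D9, D10, D11, D12) are each worse than D6 on at least one objective.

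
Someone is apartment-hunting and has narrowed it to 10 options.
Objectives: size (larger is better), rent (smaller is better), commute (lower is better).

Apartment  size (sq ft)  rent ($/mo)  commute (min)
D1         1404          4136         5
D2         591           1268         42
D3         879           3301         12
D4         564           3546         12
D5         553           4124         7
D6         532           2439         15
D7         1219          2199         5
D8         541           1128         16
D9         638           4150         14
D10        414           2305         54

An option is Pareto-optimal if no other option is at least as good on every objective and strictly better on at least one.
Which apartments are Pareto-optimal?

D1, D2, D7, D8

D1: not dominated (best size).
D2: not dominated.
D3: dominated by D7 (size 1219≥879, rent 2199≤3301, commute 5≤12).
D4: dominated by D3 (size 879≥564, rent 3301≤3546, commute 12≤12).
D5: dominated by D7 (size 1219≥553, rent 2199≤4124, commute 5≤7).
D6: dominated by D7 (size 1219≥532, rent 2199≤2439, commute 5≤15).
D7: not dominated.
D8: not dominated (best rent).
D9: dominated by D1 (size 1404≥638, rent 4136≤4150, commute 5≤14).
D10: dominated by D2 (size 591≥414, rent 1268≤2305, commute 42≤54).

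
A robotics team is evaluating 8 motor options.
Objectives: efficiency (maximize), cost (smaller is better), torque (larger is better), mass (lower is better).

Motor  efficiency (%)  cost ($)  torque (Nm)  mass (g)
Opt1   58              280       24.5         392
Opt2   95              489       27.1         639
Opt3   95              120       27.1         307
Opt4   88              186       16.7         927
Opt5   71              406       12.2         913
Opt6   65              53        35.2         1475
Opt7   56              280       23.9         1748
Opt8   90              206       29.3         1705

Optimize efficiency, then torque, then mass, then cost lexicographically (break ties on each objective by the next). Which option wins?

Opt3

First maximize efficiency: best is 95, kept {Opt2, Opt3}.
Then maximize torque: best is 27.1, kept {Opt2, Opt3}.
Then minimize mass: best is 307, kept {Opt3}.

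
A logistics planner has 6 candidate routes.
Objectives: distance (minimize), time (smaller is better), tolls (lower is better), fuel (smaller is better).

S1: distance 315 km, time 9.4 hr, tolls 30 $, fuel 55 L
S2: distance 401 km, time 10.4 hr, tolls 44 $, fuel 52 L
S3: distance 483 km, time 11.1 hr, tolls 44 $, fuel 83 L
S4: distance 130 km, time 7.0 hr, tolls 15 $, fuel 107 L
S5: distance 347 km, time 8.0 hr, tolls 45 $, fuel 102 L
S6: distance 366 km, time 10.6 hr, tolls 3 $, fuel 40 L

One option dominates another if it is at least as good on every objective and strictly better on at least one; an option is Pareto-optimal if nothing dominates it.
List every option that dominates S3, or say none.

S1, S2, S6

S1: distance 315≤483, time 9.4≤11.1, tolls 30≤44, fuel 55≤83 — dominates S3.
S2: distance 401≤483, time 10.4≤11.1, tolls 44≤44, fuel 52≤83 — dominates S3.
S6: distance 366≤483, time 10.6≤11.1, tolls 3≤44, fuel 40≤83 — dominates S3.
Others (S4, S5) are each worse than S3 on at least one objective.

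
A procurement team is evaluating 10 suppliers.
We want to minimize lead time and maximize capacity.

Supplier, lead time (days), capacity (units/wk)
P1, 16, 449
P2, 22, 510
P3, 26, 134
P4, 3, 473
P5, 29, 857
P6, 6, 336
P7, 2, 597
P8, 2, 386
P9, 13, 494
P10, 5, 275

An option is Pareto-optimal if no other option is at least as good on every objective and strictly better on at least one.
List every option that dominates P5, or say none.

none

P1: worse on capacity (449 vs 857).
P2: worse on capacity (510 vs 857).
P3: worse on capacity (134 vs 857).
P4: worse on capacity (473 vs 857).
P6: worse on capacity (336 vs 857).
P7: worse on capacity (597 vs 857).
P8: worse on capacity (386 vs 857).
P9: worse on capacity (494 vs 857).
P10: worse on capacity (275 vs 857).
No option dominates P5.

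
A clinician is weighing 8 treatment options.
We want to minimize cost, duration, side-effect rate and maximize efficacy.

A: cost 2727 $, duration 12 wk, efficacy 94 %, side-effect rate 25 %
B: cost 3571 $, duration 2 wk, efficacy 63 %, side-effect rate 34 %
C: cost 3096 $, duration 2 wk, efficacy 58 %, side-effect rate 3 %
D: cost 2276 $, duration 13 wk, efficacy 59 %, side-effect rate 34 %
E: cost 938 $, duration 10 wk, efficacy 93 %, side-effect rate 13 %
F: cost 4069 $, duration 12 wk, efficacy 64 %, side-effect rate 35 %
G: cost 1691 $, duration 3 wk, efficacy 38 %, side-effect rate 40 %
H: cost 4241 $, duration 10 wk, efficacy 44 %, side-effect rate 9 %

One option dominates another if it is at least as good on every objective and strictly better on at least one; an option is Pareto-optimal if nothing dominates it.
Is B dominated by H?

H vs B: H is worse on cost (4241 vs 3571), so it does not dominate B.

No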